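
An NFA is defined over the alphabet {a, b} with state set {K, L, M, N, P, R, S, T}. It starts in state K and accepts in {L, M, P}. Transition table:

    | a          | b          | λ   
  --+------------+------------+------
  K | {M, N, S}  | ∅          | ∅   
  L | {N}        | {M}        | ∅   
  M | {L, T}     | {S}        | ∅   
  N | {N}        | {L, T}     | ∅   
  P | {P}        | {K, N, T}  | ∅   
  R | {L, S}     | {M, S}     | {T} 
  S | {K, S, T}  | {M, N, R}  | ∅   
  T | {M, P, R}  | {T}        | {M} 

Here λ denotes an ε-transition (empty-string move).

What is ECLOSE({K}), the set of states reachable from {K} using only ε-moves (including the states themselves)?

Begin with {K}.
No ε-moves leave this set, so the closure equals the set itself.

{K}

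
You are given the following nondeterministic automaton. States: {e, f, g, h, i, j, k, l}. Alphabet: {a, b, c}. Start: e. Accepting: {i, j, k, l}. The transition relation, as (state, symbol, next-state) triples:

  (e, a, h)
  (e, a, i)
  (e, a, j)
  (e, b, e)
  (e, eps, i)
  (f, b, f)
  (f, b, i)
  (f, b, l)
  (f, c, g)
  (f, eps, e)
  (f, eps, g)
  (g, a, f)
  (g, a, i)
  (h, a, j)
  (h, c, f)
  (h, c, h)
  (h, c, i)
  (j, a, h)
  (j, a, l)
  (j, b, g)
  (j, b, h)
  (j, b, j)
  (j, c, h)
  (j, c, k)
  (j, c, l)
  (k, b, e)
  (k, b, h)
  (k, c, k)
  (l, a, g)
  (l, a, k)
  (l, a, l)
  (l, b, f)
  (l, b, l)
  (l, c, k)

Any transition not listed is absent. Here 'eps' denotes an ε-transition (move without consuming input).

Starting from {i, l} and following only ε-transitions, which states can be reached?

{i, l}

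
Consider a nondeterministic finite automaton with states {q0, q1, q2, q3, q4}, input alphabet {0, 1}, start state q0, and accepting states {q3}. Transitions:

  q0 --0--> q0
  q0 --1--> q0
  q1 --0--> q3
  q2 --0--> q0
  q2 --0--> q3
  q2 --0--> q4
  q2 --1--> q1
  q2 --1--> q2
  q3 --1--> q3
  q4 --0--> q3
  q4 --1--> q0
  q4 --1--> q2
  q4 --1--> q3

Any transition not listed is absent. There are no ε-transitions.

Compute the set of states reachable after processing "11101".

Start in {q0}.
Read '1': q0→{q0}; now {q0}.
Read '1': q0→{q0}; now {q0}.
Read '1': q0→{q0}; now {q0}.
Read '0': q0→{q0}; now {q0}.
Read '1': q0→{q0}; now {q0}.

{q0}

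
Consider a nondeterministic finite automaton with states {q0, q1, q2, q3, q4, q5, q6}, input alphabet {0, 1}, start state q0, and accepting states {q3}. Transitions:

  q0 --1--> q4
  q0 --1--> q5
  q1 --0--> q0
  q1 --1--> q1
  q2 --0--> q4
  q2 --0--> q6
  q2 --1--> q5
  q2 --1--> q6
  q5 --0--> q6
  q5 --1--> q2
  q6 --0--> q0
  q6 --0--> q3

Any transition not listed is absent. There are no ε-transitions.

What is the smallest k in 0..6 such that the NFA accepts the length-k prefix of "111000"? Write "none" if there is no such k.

4

Start in {q0}.
Read '1': q0→{q4, q5}; now {q4, q5}.
Read '1': q4→∅, q5→{q2}; now {q2}.
Read '1': q2→{q5, q6}; now {q5, q6}.
Read '0': q5→{q6}, q6→{q0, q3}; now {q0, q3, q6}.
None of the earlier sets intersect F, but {q0, q3, q6} does.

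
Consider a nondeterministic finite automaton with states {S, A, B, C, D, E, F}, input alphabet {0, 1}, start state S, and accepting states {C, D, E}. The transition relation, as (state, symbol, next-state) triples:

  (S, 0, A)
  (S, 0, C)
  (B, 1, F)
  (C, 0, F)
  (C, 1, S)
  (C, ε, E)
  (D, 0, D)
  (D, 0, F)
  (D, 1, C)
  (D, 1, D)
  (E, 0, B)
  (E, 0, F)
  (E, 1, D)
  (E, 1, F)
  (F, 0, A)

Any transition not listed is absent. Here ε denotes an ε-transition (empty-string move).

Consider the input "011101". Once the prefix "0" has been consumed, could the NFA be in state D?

Start in {S}.
Read '0': {S} → {A, C, E}.
State D is not in {A, C, E}.

No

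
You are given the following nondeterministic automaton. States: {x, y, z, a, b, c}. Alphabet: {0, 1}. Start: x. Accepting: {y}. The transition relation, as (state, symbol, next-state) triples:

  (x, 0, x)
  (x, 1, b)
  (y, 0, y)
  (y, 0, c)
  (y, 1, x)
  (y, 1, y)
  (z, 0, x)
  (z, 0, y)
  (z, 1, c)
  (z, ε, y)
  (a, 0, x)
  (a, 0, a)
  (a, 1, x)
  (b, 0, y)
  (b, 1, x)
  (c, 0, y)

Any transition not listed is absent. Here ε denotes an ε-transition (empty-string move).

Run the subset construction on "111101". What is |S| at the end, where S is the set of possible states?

1

Start in {x}.
Read '1': x→{b}; now {b}.
Read '1': b→{x}; now {x}.
Read '1': x→{b}; now {b}.
Read '1': b→{x}; now {x}.
Read '0': x→{x}; now {x}.
Read '1': x→{b}; now {b}.
That set has 1 state.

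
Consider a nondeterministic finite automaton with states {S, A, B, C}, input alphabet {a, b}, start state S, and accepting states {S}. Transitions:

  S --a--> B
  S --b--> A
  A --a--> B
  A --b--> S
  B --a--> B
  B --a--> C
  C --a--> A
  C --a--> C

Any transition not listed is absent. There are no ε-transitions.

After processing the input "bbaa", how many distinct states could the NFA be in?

Start in {S}.
Read 'b': {S} → {A}.
Read 'b': {A} → {S}.
Read 'a': {S} → {B}.
Read 'a': {B} → {B, C}.
That set has 2 states.

2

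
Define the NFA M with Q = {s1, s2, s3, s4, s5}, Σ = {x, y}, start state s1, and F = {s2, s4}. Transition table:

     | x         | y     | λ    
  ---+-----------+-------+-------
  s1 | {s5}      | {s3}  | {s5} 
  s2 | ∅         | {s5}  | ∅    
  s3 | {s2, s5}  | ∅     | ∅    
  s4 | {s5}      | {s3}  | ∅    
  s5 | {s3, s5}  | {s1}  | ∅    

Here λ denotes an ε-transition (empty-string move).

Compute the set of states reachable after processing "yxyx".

{s3, s5}

Start: ε-closure({s1}) = {s1, s5}.
Read 'y': s1→{s3}, s5→{s1}; union {s1, s3}; ε-closure = {s1, s3, s5}.
Read 'x': s1→{s5}, s3→{s2, s5}, s5→{s3, s5}; now {s2, s3, s5}.
Read 'y': s2→{s5}, s3→∅, s5→{s1}; now {s1, s5}.
Read 'x': s1→{s5}, s5→{s3, s5}; now {s3, s5}.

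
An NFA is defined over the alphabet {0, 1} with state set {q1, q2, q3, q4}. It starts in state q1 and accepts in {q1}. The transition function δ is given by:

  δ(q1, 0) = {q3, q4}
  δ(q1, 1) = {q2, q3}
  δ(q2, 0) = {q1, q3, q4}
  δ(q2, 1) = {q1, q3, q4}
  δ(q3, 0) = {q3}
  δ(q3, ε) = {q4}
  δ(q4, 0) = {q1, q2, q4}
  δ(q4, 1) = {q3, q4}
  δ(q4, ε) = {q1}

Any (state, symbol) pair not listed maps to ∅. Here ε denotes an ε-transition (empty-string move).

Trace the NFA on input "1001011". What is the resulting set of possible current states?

Start in {q1}.
Read '1': q1→{q2, q3}; union {q2, q3}; ε-closure = {q1, q2, q3, q4}.
Read '0': q1→{q3, q4}, q2→{q1, q3, q4}, q3→{q3}, q4→{q1, q2, q4}; now {q1, q2, q3, q4}.
Read '0': q1→{q3, q4}, q2→{q1, q3, q4}, q3→{q3}, q4→{q1, q2, q4}; now {q1, q2, q3, q4}.
Read '1': q1→{q2, q3}, q2→{q1, q3, q4}, q3→∅, q4→{q3, q4}; now {q1, q2, q3, q4}.
Read '0': q1→{q3, q4}, q2→{q1, q3, q4}, q3→{q3}, q4→{q1, q2, q4}; now {q1, q2, q3, q4}.
Read '1': q1→{q2, q3}, q2→{q1, q3, q4}, q3→∅, q4→{q3, q4}; now {q1, q2, q3, q4}.
Read '1': q1→{q2, q3}, q2→{q1, q3, q4}, q3→∅, q4→{q3, q4}; now {q1, q2, q3, q4}.

{q1, q2, q3, q4}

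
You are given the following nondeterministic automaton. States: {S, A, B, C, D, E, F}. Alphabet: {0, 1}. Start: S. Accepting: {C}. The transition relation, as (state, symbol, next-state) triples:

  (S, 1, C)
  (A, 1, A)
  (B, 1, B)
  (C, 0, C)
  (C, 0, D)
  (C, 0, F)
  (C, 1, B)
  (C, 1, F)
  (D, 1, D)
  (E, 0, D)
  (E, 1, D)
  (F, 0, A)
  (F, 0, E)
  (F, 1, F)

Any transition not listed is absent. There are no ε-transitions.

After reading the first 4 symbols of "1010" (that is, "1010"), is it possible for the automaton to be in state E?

Yes

Start in {S}.
Read '1': {S} → {C}.
Read '0': {C} → {C, D, F}.
Read '1': {C, D, F} → {B, D, F}.
Read '0': {B, D, F} → {A, E}.
State E is in {A, E}.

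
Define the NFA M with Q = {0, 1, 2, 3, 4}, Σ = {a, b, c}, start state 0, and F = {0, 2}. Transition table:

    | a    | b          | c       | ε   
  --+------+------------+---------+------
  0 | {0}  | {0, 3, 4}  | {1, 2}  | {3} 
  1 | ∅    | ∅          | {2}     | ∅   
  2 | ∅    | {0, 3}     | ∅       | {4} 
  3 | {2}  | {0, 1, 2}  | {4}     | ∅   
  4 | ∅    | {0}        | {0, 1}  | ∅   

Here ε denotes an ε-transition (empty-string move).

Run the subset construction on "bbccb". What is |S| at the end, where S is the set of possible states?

Start: ε-closure({0}) = {0, 3}.
Read 'b': {0, 3} → {0, 1, 2, 3, 4}.
Read 'b': {0, 1, 2, 3, 4} → {0, 1, 2, 3, 4}.
Read 'c': {0, 1, 2, 3, 4} → {0, 1, 2, 3, 4}.
Read 'c': {0, 1, 2, 3, 4} → {0, 1, 2, 3, 4}.
Read 'b': {0, 1, 2, 3, 4} → {0, 1, 2, 3, 4}.
That set has 5 states.

5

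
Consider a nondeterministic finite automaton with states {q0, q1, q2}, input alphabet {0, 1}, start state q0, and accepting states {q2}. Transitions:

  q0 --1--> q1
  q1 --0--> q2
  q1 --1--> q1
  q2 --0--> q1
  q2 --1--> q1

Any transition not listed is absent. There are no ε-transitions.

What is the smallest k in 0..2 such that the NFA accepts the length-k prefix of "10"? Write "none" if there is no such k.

2

Start in {q0}.
Read '1': {q0} → {q1}.
Read '0': {q1} → {q2}.
None of the earlier sets intersect F, but {q2} does.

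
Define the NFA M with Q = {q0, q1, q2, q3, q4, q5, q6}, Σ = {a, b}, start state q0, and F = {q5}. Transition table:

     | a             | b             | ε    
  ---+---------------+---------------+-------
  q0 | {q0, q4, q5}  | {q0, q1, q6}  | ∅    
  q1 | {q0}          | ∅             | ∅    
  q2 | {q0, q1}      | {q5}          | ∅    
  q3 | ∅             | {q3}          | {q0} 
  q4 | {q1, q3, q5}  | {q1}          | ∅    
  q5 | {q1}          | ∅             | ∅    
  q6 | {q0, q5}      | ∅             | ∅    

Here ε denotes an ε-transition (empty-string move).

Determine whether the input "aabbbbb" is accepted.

No

Start in {q0}.
Read 'a': q0→{q0, q4, q5}; now {q0, q4, q5}.
Read 'a': q0→{q0, q4, q5}, q4→{q1, q3, q5}, q5→{q1}; now {q0, q1, q3, q4, q5}.
Read 'b': q0→{q0, q1, q6}, q1→∅, q3→{q3}, q4→{q1}, q5→∅; now {q0, q1, q3, q6}.
Read 'b': q0→{q0, q1, q6}, q1→∅, q3→{q3}, q6→∅; now {q0, q1, q3, q6}.
Read 'b': q0→{q0, q1, q6}, q1→∅, q3→{q3}, q6→∅; now {q0, q1, q3, q6}.
Read 'b': q0→{q0, q1, q6}, q1→∅, q3→{q3}, q6→∅; now {q0, q1, q3, q6}.
Read 'b': q0→{q0, q1, q6}, q1→∅, q3→{q3}, q6→∅; now {q0, q1, q3, q6}.
The final set {q0, q1, q3, q6} contains no accepting state.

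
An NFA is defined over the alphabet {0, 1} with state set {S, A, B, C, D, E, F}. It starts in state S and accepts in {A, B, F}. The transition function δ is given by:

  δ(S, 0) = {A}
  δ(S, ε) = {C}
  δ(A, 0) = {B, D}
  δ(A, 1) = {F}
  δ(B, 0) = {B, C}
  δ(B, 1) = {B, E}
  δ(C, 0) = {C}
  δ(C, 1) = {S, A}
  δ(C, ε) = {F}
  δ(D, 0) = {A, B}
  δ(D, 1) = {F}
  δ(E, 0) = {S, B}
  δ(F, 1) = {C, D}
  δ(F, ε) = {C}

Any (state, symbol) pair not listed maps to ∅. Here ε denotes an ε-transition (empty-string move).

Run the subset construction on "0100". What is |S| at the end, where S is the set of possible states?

Start: ε-closure({S}) = {S, C, F}.
Read '0': S→{A}, C→{C}, F→∅; union {A, C}; ε-closure = {A, C, F}.
Read '1': A→{F}, C→{S, A}, F→{C, D}; now {S, A, C, D, F}.
Read '0': S→{A}, A→{B, D}, C→{C}, D→{A, B}, F→∅; union {A, B, C, D}; ε-closure = {A, B, C, D, F}.
Read '0': A→{B, D}, B→{B, C}, C→{C}, D→{A, B}, F→∅; union {A, B, C, D}; ε-closure = {A, B, C, D, F}.
That set has 5 states.

5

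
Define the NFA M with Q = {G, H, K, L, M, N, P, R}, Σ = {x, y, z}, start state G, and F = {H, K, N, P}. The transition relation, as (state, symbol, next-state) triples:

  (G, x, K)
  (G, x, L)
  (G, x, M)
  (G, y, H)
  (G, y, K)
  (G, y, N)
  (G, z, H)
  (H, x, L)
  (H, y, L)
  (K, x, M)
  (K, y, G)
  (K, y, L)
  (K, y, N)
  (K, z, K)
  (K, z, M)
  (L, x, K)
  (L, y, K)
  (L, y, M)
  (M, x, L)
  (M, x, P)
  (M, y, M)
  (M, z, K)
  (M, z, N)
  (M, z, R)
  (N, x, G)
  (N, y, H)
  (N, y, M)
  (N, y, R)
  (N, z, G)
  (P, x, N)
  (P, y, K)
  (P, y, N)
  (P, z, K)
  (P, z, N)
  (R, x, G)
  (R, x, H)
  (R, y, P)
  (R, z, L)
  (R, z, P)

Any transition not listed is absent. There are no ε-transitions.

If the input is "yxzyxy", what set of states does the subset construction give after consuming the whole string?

{G, H, K, L, M, N, R}

Start in {G}.
Read 'y': {G} → {H, K, N}.
Read 'x': {H, K, N} → {G, L, M}.
Read 'z': {G, L, M} → {H, K, N, R}.
Read 'y': {H, K, N, R} → {G, H, L, M, N, P, R}.
Read 'x': {G, H, L, M, N, P, R} → {G, H, K, L, M, N, P}.
Read 'y': {G, H, K, L, M, N, P} → {G, H, K, L, M, N, R}.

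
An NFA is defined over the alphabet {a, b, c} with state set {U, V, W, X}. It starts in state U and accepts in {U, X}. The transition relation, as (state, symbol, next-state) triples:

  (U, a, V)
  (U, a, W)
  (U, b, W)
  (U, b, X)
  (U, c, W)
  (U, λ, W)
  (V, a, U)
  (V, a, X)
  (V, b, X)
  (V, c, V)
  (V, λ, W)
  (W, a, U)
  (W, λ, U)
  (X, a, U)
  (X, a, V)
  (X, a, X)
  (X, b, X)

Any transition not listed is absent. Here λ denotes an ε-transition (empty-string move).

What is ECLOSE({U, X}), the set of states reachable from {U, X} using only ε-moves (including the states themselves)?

Begin with {U, X}.
ε-move U → W; add W.

{U, W, X}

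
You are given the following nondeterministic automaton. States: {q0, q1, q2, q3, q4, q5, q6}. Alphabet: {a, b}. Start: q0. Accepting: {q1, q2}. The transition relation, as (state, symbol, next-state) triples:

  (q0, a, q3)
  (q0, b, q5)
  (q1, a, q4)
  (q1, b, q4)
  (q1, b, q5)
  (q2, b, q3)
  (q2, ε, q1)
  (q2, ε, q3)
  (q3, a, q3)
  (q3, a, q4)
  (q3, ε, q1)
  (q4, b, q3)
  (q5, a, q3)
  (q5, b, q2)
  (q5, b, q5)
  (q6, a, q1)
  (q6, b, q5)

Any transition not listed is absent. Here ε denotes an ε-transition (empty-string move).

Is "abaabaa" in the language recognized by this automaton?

Start in {q0}.
Read 'a': {q0} → {q1, q3}.
Read 'b': {q1, q3} → {q4, q5}.
Read 'a': {q4, q5} → {q1, q3}.
Read 'a': {q1, q3} → {q1, q3, q4}.
Read 'b': {q1, q3, q4} → {q1, q3, q4, q5}.
Read 'a': {q1, q3, q4, q5} → {q1, q3, q4}.
Read 'a': {q1, q3, q4} → {q1, q3, q4}.
The final set {q1, q3, q4} contains the accepting state q1.

Yes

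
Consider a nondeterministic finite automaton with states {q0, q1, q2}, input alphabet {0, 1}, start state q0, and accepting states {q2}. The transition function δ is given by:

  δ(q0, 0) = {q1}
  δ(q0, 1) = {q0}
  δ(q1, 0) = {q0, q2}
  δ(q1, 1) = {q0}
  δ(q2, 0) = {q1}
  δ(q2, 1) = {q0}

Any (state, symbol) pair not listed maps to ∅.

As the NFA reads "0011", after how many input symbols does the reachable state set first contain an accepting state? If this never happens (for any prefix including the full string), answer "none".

Start in {q0}.
Read '0': q0→{q1}; now {q1}.
Read '0': q1→{q0, q2}; now {q0, q2}.
None of the earlier sets intersect F, but {q0, q2} does.

2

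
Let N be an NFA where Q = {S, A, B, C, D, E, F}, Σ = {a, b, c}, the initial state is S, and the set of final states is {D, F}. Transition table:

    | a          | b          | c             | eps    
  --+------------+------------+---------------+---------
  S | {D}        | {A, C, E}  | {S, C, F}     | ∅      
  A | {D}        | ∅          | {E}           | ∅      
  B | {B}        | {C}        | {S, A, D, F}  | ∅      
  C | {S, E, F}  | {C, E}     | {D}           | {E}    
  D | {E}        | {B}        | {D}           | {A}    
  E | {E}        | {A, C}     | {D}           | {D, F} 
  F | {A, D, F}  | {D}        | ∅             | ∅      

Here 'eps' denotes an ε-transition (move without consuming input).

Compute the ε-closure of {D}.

Begin with {D}.
ε-move D → A; add A.

{A, D}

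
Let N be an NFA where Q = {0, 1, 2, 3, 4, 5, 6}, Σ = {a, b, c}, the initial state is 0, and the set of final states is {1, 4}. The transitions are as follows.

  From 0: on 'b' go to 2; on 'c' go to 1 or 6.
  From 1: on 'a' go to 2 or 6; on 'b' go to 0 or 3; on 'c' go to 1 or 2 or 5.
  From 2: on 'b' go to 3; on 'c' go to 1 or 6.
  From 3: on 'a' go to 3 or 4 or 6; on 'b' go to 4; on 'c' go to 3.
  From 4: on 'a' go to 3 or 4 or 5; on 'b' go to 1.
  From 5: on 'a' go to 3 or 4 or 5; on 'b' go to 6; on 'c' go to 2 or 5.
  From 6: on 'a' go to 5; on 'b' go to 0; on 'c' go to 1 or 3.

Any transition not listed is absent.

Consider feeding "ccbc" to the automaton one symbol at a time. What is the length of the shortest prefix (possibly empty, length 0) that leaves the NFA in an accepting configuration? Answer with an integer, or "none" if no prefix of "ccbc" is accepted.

1

Start in {0}.
Read 'c': {0} → {1, 6}.
None of the earlier sets intersect F, but {1, 6} does.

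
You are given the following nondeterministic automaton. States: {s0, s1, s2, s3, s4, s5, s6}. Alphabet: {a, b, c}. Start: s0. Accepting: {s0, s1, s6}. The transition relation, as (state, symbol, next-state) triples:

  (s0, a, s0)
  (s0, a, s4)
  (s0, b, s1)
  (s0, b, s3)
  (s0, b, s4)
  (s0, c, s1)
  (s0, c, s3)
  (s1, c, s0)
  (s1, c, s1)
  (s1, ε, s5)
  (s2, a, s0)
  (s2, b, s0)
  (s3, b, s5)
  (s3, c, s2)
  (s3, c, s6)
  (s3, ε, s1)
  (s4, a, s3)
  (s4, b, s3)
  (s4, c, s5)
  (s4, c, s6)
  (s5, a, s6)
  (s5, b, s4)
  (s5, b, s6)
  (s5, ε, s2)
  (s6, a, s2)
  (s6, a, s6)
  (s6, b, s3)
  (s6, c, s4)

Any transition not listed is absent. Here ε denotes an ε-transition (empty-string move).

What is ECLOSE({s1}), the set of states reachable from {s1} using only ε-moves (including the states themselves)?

Begin with {s1}.
ε-move s1 → s5; add s5.
ε-move s5 → s2; add s2.

{s1, s2, s5}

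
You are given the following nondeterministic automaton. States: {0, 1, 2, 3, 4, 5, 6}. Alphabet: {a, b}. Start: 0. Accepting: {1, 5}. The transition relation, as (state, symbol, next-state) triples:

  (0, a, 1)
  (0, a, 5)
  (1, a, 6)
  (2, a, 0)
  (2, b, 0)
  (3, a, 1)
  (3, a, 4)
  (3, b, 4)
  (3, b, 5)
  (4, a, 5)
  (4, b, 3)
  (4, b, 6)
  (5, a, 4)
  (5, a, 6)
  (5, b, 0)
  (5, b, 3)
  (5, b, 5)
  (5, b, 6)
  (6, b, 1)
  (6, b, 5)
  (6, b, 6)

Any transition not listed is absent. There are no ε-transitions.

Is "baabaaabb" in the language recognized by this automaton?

No

Start in {0}.
Read 'b': 0→∅; now ∅.
The set is empty and remains empty for the remaining 8 symbols.
The final set ∅ contains no accepting state.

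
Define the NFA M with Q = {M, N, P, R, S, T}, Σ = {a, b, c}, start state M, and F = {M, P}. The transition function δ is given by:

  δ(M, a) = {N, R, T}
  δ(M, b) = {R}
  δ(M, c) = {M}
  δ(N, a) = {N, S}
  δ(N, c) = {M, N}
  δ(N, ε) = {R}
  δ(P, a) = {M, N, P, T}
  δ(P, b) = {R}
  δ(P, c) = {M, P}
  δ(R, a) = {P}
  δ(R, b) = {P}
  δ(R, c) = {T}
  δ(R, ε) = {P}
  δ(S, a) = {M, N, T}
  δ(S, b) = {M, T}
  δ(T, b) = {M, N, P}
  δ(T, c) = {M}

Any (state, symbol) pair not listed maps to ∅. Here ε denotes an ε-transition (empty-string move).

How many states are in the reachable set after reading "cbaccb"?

4

Start in {M}.
Read 'c': M→{M}; now {M}.
Read 'b': M→{R}; union {R}; ε-closure = {P, R}.
Read 'a': P→{M, N, P, T}, R→{P}; union {M, N, P, T}; ε-closure = {M, N, P, R, T}.
Read 'c': M→{M}, N→{M, N}, P→{M, P}, R→{T}, T→{M}; union {M, N, P, T}; ε-closure = {M, N, P, R, T}.
Read 'c': M→{M}, N→{M, N}, P→{M, P}, R→{T}, T→{M}; union {M, N, P, T}; ε-closure = {M, N, P, R, T}.
Read 'b': M→{R}, N→∅, P→{R}, R→{P}, T→{M, N, P}; now {M, N, P, R}.
That set has 4 states.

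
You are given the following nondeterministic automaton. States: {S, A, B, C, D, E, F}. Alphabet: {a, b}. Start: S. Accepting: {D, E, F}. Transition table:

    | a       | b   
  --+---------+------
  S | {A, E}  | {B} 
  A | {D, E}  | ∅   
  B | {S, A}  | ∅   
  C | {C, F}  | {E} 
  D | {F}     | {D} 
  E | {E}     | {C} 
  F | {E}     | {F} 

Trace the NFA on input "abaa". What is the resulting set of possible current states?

Start in {S}.
Read 'a': S→{A, E}; now {A, E}.
Read 'b': A→∅, E→{C}; now {C}.
Read 'a': C→{C, F}; now {C, F}.
Read 'a': C→{C, F}, F→{E}; now {C, E, F}.

{C, E, F}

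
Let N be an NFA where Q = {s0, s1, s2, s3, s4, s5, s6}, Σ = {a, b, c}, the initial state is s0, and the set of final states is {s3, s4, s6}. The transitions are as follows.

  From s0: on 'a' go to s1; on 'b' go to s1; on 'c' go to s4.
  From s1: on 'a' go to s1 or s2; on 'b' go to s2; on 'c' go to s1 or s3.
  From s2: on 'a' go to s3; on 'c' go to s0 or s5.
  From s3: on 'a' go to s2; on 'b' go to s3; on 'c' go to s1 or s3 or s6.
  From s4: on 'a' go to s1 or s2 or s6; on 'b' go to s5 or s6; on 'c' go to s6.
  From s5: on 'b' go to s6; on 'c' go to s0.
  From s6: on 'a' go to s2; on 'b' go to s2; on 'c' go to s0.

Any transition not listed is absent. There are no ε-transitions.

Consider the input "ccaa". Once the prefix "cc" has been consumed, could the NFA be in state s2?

No

Start in {s0}.
Read 'c': s0→{s4}; now {s4}.
Read 'c': s4→{s6}; now {s6}.
State s2 is not in {s6}.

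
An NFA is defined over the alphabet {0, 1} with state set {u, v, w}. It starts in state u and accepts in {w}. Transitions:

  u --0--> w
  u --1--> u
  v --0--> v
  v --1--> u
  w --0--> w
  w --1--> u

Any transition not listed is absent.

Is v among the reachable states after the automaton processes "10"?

No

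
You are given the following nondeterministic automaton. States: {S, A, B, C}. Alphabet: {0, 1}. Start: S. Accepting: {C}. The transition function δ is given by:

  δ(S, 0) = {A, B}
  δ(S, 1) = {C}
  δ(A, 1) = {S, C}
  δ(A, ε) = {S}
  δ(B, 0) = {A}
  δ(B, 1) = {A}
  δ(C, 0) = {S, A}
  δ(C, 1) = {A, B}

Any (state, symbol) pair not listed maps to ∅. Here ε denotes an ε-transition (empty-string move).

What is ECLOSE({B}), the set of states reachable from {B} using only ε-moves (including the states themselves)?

{B}

Begin with {B}.
No ε-moves leave this set, so the closure equals the set itself.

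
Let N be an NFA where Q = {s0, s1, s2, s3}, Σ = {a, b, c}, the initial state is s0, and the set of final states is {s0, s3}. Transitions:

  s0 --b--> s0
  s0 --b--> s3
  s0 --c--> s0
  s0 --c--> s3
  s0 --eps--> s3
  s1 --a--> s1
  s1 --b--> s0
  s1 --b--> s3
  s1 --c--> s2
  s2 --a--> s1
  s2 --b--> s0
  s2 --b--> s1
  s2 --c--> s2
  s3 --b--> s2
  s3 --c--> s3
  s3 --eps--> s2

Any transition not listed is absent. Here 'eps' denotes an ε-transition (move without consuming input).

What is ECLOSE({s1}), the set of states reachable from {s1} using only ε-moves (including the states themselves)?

Begin with {s1}.
No ε-moves leave this set, so the closure equals the set itself.

{s1}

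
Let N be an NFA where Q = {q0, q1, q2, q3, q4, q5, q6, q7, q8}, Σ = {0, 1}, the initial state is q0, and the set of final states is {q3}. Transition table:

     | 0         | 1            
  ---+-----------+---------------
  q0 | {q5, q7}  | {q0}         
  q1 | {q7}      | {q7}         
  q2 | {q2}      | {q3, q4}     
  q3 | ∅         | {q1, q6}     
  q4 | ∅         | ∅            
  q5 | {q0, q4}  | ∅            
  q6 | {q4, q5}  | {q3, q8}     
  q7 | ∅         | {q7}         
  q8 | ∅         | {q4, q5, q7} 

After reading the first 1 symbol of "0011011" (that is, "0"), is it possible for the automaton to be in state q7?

Start in {q0}.
Read '0': {q0} → {q5, q7}.
State q7 is in {q5, q7}.

Yes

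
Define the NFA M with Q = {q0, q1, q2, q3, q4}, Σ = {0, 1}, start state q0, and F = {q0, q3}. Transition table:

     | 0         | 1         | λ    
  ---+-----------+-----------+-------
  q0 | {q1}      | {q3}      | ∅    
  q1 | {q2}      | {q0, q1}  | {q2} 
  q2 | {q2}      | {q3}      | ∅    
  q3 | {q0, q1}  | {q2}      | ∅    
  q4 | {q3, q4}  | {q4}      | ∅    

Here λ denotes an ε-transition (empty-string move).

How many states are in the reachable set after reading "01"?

Start in {q0}.
Read '0': q0→{q1}; union {q1}; ε-closure = {q1, q2}.
Read '1': q1→{q0, q1}, q2→{q3}; union {q0, q1, q3}; ε-closure = {q0, q1, q2, q3}.
That set has 4 states.

4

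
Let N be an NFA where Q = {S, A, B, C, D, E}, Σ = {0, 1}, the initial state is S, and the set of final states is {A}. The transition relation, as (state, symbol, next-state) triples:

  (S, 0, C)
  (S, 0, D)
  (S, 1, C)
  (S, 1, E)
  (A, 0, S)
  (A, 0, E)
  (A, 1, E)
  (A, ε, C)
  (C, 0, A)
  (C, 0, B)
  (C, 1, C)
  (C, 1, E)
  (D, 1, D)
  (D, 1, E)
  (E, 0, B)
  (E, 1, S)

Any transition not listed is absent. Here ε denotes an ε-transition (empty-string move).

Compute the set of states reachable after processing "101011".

{S, C, E}

Start in {S}.
Read '1': {S} → {C, E}.
Read '0': {C, E} → {A, B, C}.
Read '1': {A, B, C} → {C, E}.
Read '0': {C, E} → {A, B, C}.
Read '1': {A, B, C} → {C, E}.
Read '1': {C, E} → {S, C, E}.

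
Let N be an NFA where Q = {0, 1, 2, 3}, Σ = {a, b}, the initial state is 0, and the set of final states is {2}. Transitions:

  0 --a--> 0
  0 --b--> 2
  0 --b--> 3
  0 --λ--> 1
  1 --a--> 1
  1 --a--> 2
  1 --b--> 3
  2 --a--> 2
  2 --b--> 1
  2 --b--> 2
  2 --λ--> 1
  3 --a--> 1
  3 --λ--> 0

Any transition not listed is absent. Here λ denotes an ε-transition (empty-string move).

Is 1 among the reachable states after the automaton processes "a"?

Yes

Start: ε-closure({0}) = {0, 1}.
Read 'a': {0, 1} → {0, 1, 2}.
State 1 is in {0, 1, 2}.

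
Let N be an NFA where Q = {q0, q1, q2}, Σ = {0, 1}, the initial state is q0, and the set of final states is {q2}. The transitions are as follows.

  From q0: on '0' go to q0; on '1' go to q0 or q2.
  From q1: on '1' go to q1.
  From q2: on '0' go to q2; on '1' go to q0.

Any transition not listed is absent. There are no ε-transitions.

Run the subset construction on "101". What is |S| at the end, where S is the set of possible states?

2

Start in {q0}.
Read '1': q0→{q0, q2}; now {q0, q2}.
Read '0': q0→{q0}, q2→{q2}; now {q0, q2}.
Read '1': q0→{q0, q2}, q2→{q0}; now {q0, q2}.
That set has 2 states.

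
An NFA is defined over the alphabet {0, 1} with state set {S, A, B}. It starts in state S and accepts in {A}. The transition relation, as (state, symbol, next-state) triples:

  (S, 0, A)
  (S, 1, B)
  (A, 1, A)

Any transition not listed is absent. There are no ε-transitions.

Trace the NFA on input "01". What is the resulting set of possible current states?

Start in {S}.
Read '0': S→{A}; now {A}.
Read '1': A→{A}; now {A}.

{A}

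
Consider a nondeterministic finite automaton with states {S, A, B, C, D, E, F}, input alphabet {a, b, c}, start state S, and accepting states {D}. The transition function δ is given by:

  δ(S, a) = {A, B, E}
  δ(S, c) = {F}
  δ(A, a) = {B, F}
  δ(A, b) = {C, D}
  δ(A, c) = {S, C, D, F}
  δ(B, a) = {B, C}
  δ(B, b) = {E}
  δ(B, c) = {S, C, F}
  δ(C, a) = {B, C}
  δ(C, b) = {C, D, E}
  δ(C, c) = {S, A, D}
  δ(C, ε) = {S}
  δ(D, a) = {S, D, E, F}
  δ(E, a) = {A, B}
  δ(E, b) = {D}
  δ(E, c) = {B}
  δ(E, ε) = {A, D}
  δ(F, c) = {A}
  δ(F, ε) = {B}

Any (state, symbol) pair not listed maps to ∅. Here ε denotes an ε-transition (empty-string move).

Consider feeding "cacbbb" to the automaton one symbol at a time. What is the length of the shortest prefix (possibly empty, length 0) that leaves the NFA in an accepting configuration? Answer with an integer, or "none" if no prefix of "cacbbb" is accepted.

Start in {S}.
Read 'c': {S} → {B, F}.
Read 'a': {B, F} → {S, B, C}.
Read 'c': {S, B, C} → {S, A, B, C, D, F}.
None of the earlier sets intersect F, but {S, A, B, C, D, F} does.

3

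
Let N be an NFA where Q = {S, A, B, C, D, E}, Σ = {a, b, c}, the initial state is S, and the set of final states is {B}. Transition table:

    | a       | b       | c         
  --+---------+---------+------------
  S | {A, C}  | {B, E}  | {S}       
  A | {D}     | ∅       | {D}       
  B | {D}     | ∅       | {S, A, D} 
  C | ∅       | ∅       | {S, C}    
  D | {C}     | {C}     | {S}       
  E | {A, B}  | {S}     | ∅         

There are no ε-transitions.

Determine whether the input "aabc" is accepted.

Start in {S}.
Read 'a': {S} → {A, C}.
Read 'a': {A, C} → {D}.
Read 'b': {D} → {C}.
Read 'c': {C} → {S, C}.
The final set {S, C} contains no accepting state.

No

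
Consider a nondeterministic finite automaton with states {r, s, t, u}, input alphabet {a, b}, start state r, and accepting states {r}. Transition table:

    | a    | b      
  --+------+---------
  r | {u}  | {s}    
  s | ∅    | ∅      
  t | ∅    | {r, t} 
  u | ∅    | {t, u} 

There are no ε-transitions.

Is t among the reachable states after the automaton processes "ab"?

Start in {r}.
Read 'a': {r} → {u}.
Read 'b': {u} → {t, u}.
State t is in {t, u}.

Yes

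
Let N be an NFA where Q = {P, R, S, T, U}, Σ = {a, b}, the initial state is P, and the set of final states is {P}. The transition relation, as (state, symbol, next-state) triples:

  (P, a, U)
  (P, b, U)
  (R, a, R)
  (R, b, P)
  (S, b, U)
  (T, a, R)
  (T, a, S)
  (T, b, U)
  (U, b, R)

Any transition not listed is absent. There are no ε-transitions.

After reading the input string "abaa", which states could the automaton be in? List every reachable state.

Start in {P}.
Read 'a': {P} → {U}.
Read 'b': {U} → {R}.
Read 'a': {R} → {R}.
Read 'a': {R} → {R}.

{R}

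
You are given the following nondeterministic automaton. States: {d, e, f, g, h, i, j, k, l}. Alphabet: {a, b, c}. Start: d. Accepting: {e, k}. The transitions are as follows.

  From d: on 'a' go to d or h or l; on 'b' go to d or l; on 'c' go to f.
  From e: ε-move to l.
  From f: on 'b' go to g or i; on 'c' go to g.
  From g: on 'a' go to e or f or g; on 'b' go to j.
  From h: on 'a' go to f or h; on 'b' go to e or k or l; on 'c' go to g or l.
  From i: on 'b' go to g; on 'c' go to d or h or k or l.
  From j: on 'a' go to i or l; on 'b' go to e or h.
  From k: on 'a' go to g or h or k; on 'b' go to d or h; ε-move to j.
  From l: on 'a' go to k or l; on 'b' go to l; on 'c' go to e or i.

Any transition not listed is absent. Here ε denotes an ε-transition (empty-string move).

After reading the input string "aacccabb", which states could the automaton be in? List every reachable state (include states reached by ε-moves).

{d, e, g, h, j, k, l}

Start in {d}.
Read 'a': d→{d, h, l}; now {d, h, l}.
Read 'a': d→{d, h, l}, h→{f, h}, l→{k, l}; union {d, f, h, k, l}; ε-closure = {d, f, h, j, k, l}.
Read 'c': d→{f}, f→{g}, h→{g, l}, j→∅, k→∅, l→{e, i}; now {e, f, g, i, l}.
Read 'c': e→∅, f→{g}, g→∅, i→{d, h, k, l}, l→{e, i}; union {d, e, g, h, i, k, l}; ε-closure = {d, e, g, h, i, j, k, l}.
Read 'c': d→{f}, e→∅, g→∅, h→{g, l}, i→{d, h, k, l}, j→∅, k→∅, l→{e, i}; union {d, e, f, g, h, i, k, l}; ε-closure = {d, e, f, g, h, i, j, k, l}.
Read 'a': d→{d, h, l}, e→∅, f→∅, g→{e, f, g}, h→{f, h}, i→∅, j→{i, l}, k→{g, h, k}, l→{k, l}; union {d, e, f, g, h, i, k, l}; ε-closure = {d, e, f, g, h, i, j, k, l}.
Read 'b': d→{d, l}, e→∅, f→{g, i}, g→{j}, h→{e, k, l}, i→{g}, j→{e, h}, k→{d, h}, l→{l}; now {d, e, g, h, i, j, k, l}.
Read 'b': d→{d, l}, e→∅, g→{j}, h→{e, k, l}, i→{g}, j→{e, h}, k→{d, h}, l→{l}; now {d, e, g, h, j, k, l}.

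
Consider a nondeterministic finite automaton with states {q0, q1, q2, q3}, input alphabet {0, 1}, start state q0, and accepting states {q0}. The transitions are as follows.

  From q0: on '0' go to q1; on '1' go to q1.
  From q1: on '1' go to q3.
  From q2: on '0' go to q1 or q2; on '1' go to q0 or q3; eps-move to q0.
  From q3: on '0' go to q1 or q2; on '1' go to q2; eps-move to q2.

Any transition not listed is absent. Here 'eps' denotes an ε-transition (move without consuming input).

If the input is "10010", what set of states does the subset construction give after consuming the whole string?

Start in {q0}.
Read '1': q0→{q1}; now {q1}.
Read '0': q1→∅; now ∅.
The set is empty and remains empty for the remaining 3 symbols.

∅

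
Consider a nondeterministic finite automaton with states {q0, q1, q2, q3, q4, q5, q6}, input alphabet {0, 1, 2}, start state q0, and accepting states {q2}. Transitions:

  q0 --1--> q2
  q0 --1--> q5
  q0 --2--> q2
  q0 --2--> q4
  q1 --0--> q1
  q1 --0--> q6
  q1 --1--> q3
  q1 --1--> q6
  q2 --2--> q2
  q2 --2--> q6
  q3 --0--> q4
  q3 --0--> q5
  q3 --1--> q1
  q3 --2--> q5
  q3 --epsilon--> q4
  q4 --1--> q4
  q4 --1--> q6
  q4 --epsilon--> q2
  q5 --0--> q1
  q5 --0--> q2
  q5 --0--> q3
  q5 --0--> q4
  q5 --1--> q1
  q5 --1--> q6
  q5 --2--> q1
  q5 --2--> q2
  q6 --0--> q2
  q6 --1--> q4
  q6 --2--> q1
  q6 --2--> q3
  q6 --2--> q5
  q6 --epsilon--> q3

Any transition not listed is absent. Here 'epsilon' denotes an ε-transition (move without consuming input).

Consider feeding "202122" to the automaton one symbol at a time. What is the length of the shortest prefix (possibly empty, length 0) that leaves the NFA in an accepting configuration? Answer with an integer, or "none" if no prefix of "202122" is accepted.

1

Start in {q0}.
Read '2': q0→{q2, q4}; now {q2, q4}.
None of the earlier sets intersect F, but {q2, q4} does.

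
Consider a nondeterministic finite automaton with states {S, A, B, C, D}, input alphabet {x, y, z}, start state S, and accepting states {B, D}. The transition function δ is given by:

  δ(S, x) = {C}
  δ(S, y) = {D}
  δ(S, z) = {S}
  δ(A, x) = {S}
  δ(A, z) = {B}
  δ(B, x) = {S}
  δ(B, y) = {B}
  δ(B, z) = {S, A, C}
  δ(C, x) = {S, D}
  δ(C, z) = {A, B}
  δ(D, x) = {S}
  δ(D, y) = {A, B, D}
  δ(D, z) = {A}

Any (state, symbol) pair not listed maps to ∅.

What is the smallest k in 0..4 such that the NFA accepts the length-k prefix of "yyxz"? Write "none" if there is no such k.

Start in {S}.
Read 'y': {S} → {D}.
None of the earlier sets intersect F, but {D} does.

1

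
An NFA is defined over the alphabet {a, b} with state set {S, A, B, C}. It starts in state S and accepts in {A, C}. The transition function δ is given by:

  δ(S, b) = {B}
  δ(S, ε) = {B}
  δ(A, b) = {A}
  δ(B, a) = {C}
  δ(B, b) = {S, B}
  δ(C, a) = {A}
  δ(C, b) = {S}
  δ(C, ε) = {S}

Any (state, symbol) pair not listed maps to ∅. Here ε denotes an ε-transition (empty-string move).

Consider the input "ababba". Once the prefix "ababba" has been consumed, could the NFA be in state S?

Start: ε-closure({S}) = {S, B}.
Read 'a': {S, B} → {S, B, C}.
Read 'b': {S, B, C} → {S, B}.
Read 'a': {S, B} → {S, B, C}.
Read 'b': {S, B, C} → {S, B}.
Read 'b': {S, B} → {S, B}.
Read 'a': {S, B} → {S, B, C}.
State S is in {S, B, C}.

Yes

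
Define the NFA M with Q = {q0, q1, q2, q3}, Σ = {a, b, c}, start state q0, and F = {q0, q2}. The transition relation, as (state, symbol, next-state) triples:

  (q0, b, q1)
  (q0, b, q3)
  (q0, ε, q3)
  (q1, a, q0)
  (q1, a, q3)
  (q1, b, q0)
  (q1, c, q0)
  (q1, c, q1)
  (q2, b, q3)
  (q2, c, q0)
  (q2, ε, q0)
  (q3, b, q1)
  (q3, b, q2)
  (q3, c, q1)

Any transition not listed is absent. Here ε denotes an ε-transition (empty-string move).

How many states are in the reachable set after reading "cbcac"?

1

Start: ε-closure({q0}) = {q0, q3}.
Read 'c': {q0, q3} → {q1}.
Read 'b': {q1} → {q0, q3}.
Read 'c': {q0, q3} → {q1}.
Read 'a': {q1} → {q0, q3}.
Read 'c': {q0, q3} → {q1}.
That set has 1 state.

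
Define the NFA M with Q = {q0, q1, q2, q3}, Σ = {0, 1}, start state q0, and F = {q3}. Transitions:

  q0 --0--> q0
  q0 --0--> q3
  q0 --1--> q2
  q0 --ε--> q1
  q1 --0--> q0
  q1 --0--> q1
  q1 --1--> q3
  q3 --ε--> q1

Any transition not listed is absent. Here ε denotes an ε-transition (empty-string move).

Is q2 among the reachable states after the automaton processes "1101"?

Yes

Start: ε-closure({q0}) = {q0, q1}.
Read '1': {q0, q1} → {q1, q2, q3}.
Read '1': {q1, q2, q3} → {q1, q3}.
Read '0': {q1, q3} → {q0, q1}.
Read '1': {q0, q1} → {q1, q2, q3}.
State q2 is in {q1, q2, q3}.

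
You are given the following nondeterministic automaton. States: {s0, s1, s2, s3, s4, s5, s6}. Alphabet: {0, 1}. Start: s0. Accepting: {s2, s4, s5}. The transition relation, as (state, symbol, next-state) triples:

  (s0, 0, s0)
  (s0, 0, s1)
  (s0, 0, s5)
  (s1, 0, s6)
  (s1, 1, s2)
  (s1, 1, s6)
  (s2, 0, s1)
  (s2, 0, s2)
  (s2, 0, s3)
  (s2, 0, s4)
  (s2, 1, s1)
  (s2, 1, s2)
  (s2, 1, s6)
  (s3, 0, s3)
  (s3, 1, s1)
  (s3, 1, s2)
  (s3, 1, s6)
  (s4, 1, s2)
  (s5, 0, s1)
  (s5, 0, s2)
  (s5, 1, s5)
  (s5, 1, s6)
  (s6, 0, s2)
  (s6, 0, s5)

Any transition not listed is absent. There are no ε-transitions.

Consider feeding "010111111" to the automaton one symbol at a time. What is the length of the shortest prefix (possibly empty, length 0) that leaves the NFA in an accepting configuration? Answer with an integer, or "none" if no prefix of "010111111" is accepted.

1

Start in {s0}.
Read '0': s0→{s0, s1, s5}; now {s0, s1, s5}.
None of the earlier sets intersect F, but {s0, s1, s5} does.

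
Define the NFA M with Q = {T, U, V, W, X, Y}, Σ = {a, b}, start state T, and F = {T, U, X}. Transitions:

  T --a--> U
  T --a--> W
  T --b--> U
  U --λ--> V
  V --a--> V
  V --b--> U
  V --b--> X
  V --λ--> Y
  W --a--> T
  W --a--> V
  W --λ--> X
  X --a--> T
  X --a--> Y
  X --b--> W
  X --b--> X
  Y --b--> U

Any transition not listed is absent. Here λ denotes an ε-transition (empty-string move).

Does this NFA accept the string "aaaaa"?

Start in {T}.
Read 'a': {T} → {U, V, W, X, Y}.
Read 'a': {U, V, W, X, Y} → {T, V, Y}.
Read 'a': {T, V, Y} → {U, V, W, X, Y}.
Read 'a': {U, V, W, X, Y} → {T, V, Y}.
Read 'a': {T, V, Y} → {U, V, W, X, Y}.
The final set {U, V, W, X, Y} contains the accepting states U, X.

Yes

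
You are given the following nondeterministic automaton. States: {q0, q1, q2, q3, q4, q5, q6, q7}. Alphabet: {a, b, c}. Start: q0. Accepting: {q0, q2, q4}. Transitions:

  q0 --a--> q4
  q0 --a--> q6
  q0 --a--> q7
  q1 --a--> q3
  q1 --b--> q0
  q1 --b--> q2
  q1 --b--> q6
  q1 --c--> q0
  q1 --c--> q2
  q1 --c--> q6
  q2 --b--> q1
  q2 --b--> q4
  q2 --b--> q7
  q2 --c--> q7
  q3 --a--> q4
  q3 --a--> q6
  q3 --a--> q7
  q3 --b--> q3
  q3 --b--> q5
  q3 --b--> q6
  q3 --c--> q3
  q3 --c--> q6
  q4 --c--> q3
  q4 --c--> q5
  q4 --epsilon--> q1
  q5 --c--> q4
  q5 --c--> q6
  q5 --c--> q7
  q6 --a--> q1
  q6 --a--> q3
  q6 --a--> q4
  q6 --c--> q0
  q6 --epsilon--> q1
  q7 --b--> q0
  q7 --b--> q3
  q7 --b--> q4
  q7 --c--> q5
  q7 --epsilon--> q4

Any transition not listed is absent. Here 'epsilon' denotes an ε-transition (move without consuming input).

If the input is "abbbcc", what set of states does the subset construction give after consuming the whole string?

{q0, q1, q2, q3, q4, q5, q6, q7}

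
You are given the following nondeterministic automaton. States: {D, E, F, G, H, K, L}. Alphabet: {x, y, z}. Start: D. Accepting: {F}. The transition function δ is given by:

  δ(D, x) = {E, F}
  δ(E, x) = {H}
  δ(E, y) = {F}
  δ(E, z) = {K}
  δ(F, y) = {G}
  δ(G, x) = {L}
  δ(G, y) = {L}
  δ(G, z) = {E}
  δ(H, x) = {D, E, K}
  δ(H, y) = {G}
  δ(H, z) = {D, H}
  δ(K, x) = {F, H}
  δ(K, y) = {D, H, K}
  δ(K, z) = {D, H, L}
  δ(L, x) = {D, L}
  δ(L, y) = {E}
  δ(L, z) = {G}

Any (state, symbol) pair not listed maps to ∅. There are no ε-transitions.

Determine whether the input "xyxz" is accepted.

Start in {D}.
Read 'x': {D} → {E, F}.
Read 'y': {E, F} → {F, G}.
Read 'x': {F, G} → {L}.
Read 'z': {L} → {G}.
The final set {G} contains no accepting state.

No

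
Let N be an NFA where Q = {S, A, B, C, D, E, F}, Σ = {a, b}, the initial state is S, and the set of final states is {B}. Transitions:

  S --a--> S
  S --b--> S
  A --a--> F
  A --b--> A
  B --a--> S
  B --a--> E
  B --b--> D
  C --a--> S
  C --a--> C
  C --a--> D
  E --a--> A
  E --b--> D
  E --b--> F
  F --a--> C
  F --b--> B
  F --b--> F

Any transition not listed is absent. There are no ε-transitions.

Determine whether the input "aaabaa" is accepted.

No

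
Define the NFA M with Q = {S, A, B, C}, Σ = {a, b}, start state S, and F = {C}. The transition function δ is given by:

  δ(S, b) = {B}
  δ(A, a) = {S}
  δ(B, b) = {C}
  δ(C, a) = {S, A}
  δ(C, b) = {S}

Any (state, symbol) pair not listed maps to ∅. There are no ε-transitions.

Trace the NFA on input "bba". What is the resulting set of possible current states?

{S, A}

Start in {S}.
Read 'b': S→{B}; now {B}.
Read 'b': B→{C}; now {C}.
Read 'a': C→{S, A}; now {S, A}.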